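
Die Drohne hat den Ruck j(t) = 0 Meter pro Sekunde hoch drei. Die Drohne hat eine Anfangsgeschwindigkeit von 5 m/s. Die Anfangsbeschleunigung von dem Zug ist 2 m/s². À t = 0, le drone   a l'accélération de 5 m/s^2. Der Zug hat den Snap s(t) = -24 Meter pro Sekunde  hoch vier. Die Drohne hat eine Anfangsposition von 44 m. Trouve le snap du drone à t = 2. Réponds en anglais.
Starting from jerk j(t) = 0, we take 1 derivative. Differentiating jerk, we get snap: s(t) = 0. Using s(t) = 0 and substituting t = 2, we find s = 0.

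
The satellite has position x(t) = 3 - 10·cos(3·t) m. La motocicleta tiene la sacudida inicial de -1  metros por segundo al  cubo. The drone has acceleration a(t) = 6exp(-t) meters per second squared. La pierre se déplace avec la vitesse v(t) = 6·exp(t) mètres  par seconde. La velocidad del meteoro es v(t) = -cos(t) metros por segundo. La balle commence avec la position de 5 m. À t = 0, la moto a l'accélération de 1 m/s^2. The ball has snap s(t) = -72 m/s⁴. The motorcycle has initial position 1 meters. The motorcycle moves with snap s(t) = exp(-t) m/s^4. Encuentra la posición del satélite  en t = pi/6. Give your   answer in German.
Aus der Gleichung für die Position x(t) = 3 - 10·cos(3·t), setzen wir t = pi/6 ein und erhalten x = 3.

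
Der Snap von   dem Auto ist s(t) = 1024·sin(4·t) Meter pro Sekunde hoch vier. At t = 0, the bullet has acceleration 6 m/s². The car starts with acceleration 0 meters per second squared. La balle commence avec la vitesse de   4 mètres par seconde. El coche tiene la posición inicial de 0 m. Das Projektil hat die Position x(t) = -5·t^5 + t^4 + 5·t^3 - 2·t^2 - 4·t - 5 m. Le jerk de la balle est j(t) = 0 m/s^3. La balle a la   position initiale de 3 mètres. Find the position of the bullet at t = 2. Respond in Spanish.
Necesitamos integrar nuestra ecuación de la sacudida j(t) = 0 3 veces. La integral de la sacudida es la aceleración. Usando a(0) = 6, obtenemos a(t) = 6. Tomando ∫a(t)dt y aplicando v(0) = 4, encontramos v(t) = 6·t + 4. Tomando ∫v(t)dt y aplicando x(0) = 3, encontramos x(t) = 3·t^2 + 4·t + 3. Usando x(t) = 3·t^2 + 4·t + 3 y sustituyendo t = 2, encontramos x = 23.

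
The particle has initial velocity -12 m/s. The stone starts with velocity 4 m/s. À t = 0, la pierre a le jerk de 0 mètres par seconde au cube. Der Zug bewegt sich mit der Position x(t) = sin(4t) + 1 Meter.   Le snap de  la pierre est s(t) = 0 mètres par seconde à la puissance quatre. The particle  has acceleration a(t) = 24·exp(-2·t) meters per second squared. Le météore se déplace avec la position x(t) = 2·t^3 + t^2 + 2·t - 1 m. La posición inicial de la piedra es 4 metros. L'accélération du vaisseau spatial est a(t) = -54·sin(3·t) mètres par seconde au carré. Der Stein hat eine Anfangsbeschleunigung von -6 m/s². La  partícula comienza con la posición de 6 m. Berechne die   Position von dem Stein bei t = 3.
Ausgehend von dem Snap s(t) = 0, nehmen wir 4 Integrale. Mit ∫s(t)dt und Anwendung von j(0) = 0, finden wir j(t) = 0. Durch Integration von dem Ruck und Verwendung der Anfangsbedingung a(0) = -6, erhalten wir a(t) = -6. Die Stammfunktion von der Beschleunigung ist die Geschwindigkeit. Mit v(0) = 4 erhalten wir v(t) = 4 - 6·t. Das Integral von der Geschwindigkeit ist die Position. Mit x(0) = 4 erhalten wir x(t) = -3·t^2 + 4·t + 4. Wir haben die Position x(t) = -3·t^2 + 4·t + 4. Durch Einsetzen von t = 3: x(3) = -11.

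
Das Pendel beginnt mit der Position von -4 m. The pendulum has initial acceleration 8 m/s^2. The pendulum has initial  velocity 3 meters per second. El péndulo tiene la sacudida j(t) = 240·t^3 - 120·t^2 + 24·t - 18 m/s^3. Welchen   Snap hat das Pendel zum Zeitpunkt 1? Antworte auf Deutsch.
Um dies zu lösen, müssen wir 1 Ableitung unserer Gleichung für den Ruck j(t) = 240·t^3 - 120·t^2 + 24·t - 18 nehmen. Mit d/dt von j(t) finden wir s(t) = 720·t^2 - 240·t + 24. Aus der Gleichung für den Snap s(t) = 720·t^2 - 240·t + 24, setzen wir t = 1 ein und erhalten s = 504.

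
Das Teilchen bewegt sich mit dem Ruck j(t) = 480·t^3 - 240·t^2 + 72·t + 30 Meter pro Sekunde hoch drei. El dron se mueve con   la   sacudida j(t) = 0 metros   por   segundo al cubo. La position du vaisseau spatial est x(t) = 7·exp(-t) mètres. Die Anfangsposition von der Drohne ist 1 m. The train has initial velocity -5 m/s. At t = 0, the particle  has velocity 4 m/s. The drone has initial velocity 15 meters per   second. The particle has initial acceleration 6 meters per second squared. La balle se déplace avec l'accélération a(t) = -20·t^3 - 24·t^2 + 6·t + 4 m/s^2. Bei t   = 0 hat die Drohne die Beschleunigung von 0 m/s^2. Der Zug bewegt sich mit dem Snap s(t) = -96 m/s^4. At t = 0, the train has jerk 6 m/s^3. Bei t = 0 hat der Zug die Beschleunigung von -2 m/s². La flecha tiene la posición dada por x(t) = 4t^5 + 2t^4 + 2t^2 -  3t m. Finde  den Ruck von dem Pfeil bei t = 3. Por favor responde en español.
Debemos derivar nuestra ecuación de la posición x(t) = 4·t^5 + 2·t^4 + 2·t^2 - 3·t 3 veces. Derivando la posición, obtenemos la velocidad: v(t) = 20·t^4 + 8·t^3 + 4·t - 3. La derivada de la velocidad da la aceleración: a(t) = 80·t^3 + 24·t^2 + 4. Derivando la aceleración, obtenemos la sacudida: j(t) = 240·t^2 + 48·t. De la ecuación de la sacudida j(t) = 240·t^2 + 48·t, sustituimos t = 3 para obtener j = 2304.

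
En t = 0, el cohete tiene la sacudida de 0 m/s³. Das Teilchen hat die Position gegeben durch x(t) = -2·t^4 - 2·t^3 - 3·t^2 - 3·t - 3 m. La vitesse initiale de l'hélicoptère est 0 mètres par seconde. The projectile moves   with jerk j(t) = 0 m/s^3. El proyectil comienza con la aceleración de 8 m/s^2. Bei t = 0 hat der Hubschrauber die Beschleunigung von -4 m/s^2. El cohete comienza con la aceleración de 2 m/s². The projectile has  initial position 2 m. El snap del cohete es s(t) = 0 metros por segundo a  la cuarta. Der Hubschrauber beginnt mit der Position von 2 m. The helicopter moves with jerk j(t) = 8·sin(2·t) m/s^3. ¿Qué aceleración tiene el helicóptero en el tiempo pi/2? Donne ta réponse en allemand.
Wir müssen die Stammfunktion unserer Gleichung für den Ruck j(t) = 8·sin(2·t) 1-mal finden. Durch Integration von dem Ruck und Verwendung der Anfangsbedingung a(0) = -4, erhalten wir a(t) = -4·cos(2·t). Aus der Gleichung für die Beschleunigung a(t) = -4·cos(2·t), setzen wir t = pi/2 ein und erhalten a = 4.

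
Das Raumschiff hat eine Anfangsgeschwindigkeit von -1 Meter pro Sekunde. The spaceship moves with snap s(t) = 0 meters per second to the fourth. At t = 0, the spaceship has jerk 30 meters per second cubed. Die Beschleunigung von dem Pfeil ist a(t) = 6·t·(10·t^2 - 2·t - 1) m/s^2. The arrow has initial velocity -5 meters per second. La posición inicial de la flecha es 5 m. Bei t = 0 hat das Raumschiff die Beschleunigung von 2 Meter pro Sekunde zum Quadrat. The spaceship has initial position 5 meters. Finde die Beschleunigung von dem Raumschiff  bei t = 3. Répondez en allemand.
Wir müssen unsere Gleichung für den Snap s(t) = 0 2-mal integrieren. Durch Integration von dem Snap und Verwendung der Anfangsbedingung j(0) = 30, erhalten wir j(t) = 30. Das Integral von dem Ruck ist die Beschleunigung. Mit a(0) = 2 erhalten wir a(t) = 30·t + 2. Aus der Gleichung für die Beschleunigung a(t) = 30·t + 2, setzen wir t = 3 ein und erhalten a = 92.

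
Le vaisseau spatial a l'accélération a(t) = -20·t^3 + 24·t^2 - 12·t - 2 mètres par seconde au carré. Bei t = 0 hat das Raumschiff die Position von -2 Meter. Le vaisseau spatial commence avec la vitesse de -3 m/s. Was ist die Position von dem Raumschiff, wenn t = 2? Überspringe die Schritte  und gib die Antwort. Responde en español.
La respuesta es -28.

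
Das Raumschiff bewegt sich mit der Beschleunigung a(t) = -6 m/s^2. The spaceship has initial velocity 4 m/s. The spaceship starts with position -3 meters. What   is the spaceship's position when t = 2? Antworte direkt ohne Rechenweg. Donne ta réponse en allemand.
Die Antwort ist -7.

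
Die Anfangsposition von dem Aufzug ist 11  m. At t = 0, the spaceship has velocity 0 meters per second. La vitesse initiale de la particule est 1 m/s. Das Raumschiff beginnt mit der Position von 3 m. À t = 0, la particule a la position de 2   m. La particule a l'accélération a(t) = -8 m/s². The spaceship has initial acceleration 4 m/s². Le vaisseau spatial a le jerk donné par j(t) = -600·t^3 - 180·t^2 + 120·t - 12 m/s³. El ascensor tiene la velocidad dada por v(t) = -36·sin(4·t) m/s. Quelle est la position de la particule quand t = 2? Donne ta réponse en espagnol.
Debemos encontrar la integral de nuestra ecuación de la aceleración a(t) = -8 2 veces. Integrando la aceleración y usando la condición inicial v(0) = 1, obtenemos v(t) = 1 - 8·t. La antiderivada de la velocidad, con x(0) = 2, da la posición: x(t) = -4·t^2 + t + 2. De la ecuación de la posición x(t) = -4·t^2 + t + 2, sustituimos t = 2 para obtener x = -12.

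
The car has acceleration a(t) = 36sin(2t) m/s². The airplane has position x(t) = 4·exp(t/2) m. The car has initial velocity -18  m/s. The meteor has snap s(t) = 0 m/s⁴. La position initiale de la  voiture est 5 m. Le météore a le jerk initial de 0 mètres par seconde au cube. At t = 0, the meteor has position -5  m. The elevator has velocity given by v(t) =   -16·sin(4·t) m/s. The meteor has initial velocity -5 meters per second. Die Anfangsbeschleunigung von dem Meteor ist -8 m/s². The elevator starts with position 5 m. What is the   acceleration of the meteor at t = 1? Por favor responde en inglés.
To solve this, we need to take 2 antiderivatives of our snap equation s(t) = 0. Integrating snap and using the initial condition j(0) = 0, we get j(t) = 0. Integrating jerk and using the initial condition a(0) = -8, we get a(t) = -8. We have acceleration a(t) = -8. Substituting t = 1: a(1) = -8.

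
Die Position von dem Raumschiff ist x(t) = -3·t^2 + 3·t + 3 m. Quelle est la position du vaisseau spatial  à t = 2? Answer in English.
Using x(t) = -3·t^2 + 3·t + 3 and substituting t = 2, we find x = -3.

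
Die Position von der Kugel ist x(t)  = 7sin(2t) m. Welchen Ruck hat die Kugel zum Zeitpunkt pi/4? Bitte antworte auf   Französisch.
En partant de la position x(t) = 7·sin(2·t), nous prenons 3 dérivées. En dérivant la position, nous obtenons la vitesse: v(t) = 14·cos(2·t). En dérivant la vitesse, nous obtenons l'accélération: a(t) = -28·sin(2·t). En prenant d/dt de a(t), nous trouvons j(t) = -56·cos(2·t). Nous avons le jerk j(t) = -56·cos(2·t). En substituant t = pi/4: j(pi/4) = 0.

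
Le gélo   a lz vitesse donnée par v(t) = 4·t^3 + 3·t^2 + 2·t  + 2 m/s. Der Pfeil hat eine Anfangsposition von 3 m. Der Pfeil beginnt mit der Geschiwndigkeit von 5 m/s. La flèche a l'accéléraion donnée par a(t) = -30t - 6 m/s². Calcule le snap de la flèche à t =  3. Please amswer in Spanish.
Para resolver esto, necesitamos tomar 2 derivadas de nuestra ecuación de la aceleración a(t) = -30·t - 6. La derivada de la aceleración da la sacudida: j(t) = -30. La derivada de la sacudida da el snap: s(t) = 0. Usando s(t) = 0 y sustituyendo t = 3, encontramos s = 0.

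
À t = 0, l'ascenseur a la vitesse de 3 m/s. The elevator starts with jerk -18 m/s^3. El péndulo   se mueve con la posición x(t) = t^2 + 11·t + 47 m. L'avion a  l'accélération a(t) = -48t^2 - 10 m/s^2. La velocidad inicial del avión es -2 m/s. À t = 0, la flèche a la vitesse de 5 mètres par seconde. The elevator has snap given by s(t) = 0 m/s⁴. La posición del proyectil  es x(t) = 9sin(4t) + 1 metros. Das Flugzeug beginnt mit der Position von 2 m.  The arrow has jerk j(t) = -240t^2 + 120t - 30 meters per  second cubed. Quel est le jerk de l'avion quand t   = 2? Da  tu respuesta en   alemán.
Wir müssen unsere Gleichung für die Beschleunigung a(t) = -48·t^2 - 10 1-mal ableiten. Durch Ableiten von der Beschleunigung erhalten wir den Ruck: j(t) = -96·t. Wir haben den Ruck j(t) = -96·t. Durch Einsetzen von t = 2: j(2) = -192.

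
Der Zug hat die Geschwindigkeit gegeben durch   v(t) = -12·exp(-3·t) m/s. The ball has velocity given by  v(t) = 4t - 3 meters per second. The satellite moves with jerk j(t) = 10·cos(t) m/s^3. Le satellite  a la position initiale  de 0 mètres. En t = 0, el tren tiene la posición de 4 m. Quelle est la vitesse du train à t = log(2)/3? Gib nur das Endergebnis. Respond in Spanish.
La respuesta es -6.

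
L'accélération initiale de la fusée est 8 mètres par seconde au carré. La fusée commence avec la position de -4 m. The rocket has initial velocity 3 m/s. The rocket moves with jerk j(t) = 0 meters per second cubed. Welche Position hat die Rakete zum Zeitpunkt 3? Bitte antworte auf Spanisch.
Necesitamos integrar nuestra ecuación de la sacudida j(t) = 0 3 veces. La antiderivada de la sacudida es la aceleración. Usando a(0) = 8, obtenemos a(t) = 8. Integrando la aceleración y usando la condición inicial v(0) = 3, obtenemos v(t) = 8·t + 3. La antiderivada de la velocidad es la posición. Usando x(0) = -4, obtenemos x(t) = 4·t^2 + 3·t - 4. Tenemos la posición x(t) = 4·t^2 + 3·t - 4. Sustituyendo t = 3: x(3) = 41.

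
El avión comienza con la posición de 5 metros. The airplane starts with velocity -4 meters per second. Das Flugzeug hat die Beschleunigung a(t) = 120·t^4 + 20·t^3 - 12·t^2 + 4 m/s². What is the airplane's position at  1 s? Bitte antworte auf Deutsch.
Um dies zu lösen, müssen wir 2 Integrale unserer Gleichung für die Beschleunigung a(t) = 120·t^4 + 20·t^3 - 12·t^2 + 4 finden. Durch Integration von der Beschleunigung und Verwendung der Anfangsbedingung v(0) = -4, erhalten wir v(t) = 24·t^5 + 5·t^4 - 4·t^3 + 4·t - 4. Mit ∫v(t)dt und Anwendung von x(0) = 5, finden wir x(t) = 4·t^6 + t^5 - t^4 + 2·t^2 - 4·t + 5. Aus der Gleichung für die Position x(t) = 4·t^6 + t^5 - t^4 + 2·t^2 - 4·t + 5, setzen wir t = 1 ein und erhalten x = 7.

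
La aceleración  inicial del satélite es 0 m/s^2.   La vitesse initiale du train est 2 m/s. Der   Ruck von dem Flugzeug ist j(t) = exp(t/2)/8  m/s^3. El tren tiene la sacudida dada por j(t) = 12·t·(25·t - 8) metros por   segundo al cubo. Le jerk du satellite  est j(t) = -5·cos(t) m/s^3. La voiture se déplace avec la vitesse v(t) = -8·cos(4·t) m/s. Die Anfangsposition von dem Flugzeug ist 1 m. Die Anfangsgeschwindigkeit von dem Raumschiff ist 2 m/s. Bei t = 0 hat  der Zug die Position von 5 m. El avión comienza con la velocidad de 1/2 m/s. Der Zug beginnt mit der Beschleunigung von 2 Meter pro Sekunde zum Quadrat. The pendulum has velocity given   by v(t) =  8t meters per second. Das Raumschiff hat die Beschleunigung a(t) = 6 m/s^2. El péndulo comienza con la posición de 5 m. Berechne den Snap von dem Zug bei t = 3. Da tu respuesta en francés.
En partant du jerk j(t) = 12·t·(25·t - 8), nous prenons 1 dérivée. La dérivée du jerk donne le snap: s(t) = 600·t - 96. En utilisant s(t) = 600·t - 96 et en substituant t = 3, nous trouvons s = 1704.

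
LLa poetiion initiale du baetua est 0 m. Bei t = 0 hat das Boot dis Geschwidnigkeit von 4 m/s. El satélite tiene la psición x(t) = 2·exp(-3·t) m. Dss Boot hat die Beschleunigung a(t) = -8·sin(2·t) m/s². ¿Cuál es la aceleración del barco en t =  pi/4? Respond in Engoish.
From the given acceleration equation a(t) = -8·sin(2·t), we substitute t = pi/4 to get a = -8.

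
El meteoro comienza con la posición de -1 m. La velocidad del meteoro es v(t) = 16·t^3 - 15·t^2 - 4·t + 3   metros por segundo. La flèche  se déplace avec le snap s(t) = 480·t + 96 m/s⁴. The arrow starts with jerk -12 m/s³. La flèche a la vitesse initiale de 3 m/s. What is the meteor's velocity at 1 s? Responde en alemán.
Mit v(t) = 16·t^3 - 15·t^2 - 4·t + 3 und Einsetzen von t = 1, finden wir v = 0.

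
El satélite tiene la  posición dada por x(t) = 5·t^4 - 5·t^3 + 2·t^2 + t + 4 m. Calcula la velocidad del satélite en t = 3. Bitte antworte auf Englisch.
Starting from position x(t) = 5·t^4 - 5·t^3 + 2·t^2 + t + 4, we take 1 derivative. Differentiating position, we get velocity: v(t) = 20·t^3 - 15·t^2 + 4·t + 1. We have velocity v(t) = 20·t^3 - 15·t^2 + 4·t + 1. Substituting t = 3: v(3) = 418.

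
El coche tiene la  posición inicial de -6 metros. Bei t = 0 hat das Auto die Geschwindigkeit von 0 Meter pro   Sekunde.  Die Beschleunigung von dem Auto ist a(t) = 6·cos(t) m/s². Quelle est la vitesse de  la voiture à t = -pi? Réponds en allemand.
Um dies zu lösen, müssen wir 1 Integral unserer Gleichung für die Beschleunigung a(t) = 6·cos(t) finden. Durch Integration von der Beschleunigung und Verwendung der Anfangsbedingung v(0) = 0, erhalten wir v(t) = 6·sin(t). Mit v(t) = 6·sin(t) und Einsetzen von t = -pi, finden wir v = 0.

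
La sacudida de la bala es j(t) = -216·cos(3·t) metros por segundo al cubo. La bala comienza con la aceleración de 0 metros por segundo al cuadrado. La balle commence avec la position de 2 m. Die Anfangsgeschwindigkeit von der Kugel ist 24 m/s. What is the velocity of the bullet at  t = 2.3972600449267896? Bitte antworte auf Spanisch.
Necesitamos integrar nuestra ecuación de la sacudida j(t) = -216·cos(3·t) 2 veces. La antiderivada de la sacudida es la aceleración. Usando a(0) = 0, obtenemos a(t) = -72·sin(3·t). Integrando la aceleración y usando la condición inicial v(0) = 24, obtenemos v(t) = 24·cos(3·t). Usando v(t) = 24·cos(3·t) y sustituyendo t = 2.3972600449267896, encontramos v = 14.7565087695485.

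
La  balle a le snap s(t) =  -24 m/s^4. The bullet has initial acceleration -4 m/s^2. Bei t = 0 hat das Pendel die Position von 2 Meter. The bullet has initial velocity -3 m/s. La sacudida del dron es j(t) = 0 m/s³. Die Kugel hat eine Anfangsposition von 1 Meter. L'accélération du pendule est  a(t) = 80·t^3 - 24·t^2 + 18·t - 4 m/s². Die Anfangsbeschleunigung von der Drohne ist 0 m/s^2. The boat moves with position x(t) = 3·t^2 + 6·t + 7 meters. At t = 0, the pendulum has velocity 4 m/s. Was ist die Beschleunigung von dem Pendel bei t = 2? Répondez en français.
En utilisant a(t) = 80·t^3 - 24·t^2 + 18·t - 4 et en substituant t = 2, nous trouvons a = 576.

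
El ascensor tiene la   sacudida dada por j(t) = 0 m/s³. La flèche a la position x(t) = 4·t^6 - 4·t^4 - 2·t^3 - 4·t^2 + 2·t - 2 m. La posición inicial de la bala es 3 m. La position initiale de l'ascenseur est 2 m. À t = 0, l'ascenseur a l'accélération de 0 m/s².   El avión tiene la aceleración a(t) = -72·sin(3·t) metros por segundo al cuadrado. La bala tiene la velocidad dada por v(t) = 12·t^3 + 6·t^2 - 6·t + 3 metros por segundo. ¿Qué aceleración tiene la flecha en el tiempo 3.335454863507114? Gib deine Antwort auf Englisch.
To solve this, we need to take 2 derivatives of our position equation x(t) = 4·t^6 - 4·t^4 - 2·t^3 - 4·t^2 + 2·t - 2. Differentiating position, we get velocity: v(t) = 24·t^5 - 16·t^3 - 6·t^2 - 8·t + 2. The derivative of velocity gives acceleration: a(t) = 120·t^4 - 48·t^2 - 12·t - 8. Using a(t) = 120·t^4 - 48·t^2 - 12·t - 8 and substituting t = 3.335454863507114, we find a = 14270.5290318021.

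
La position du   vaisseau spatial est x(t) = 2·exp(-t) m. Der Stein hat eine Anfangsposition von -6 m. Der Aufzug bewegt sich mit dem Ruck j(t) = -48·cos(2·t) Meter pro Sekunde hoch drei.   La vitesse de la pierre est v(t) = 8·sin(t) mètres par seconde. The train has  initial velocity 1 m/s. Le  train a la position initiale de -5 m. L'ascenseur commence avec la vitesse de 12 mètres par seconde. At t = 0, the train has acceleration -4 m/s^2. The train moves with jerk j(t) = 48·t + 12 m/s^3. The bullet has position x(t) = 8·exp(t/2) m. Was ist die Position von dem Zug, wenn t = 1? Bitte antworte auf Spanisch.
Para resolver esto, necesitamos tomar 3 antiderivadas de nuestra ecuación de la sacudida j(t) = 48·t + 12. Integrando la sacudida y usando la condición inicial a(0) = -4, obtenemos a(t) = 24·t^2 + 12·t - 4. Tomando ∫a(t)dt y aplicando v(0) = 1, encontramos v(t) = 8·t^3 + 6·t^2 - 4·t + 1. Integrando la velocidad y usando la condición inicial x(0) = -5, obtenemos x(t) = 2·t^4 + 2·t^3 - 2·t^2 + t - 5. Usando x(t) = 2·t^4 + 2·t^3 - 2·t^2 + t - 5 y sustituyendo t = 1, encontramos x = -2.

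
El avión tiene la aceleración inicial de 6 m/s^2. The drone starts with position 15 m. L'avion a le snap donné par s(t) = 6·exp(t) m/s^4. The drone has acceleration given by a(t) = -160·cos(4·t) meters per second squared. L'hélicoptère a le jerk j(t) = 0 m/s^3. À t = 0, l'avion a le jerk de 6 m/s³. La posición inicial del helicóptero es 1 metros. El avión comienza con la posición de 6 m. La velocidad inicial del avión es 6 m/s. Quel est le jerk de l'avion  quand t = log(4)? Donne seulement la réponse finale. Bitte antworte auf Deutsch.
Der Ruck bei t = log(4) ist j = 24.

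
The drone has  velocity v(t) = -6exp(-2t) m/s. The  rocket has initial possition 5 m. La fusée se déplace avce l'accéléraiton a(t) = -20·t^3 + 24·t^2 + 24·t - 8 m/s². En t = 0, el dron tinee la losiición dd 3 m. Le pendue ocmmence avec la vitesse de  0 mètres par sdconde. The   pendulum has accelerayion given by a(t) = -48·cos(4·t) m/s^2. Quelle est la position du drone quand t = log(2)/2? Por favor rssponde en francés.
Nous devons trouver la primitive de notre équation de la vitesse v(t) = -6·exp(-2·t) 1 fois. La primitive de la vitesse est la position. En utilisant x(0) = 3, nous obtenons x(t) = 3·exp(-2·t). Nous avons la position x(t) = 3·exp(-2·t). En substituant t = log(2)/2: x(log(2)/2) = 3/2.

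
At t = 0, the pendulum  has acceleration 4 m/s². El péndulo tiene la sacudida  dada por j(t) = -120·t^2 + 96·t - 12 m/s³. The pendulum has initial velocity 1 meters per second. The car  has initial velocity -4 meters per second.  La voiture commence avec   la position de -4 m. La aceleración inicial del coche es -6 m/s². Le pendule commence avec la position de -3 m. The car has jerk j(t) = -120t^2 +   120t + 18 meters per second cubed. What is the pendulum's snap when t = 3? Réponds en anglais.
Starting from jerk j(t) = -120·t^2 + 96·t - 12, we take 1 derivative. Differentiating jerk, we get snap: s(t) = 96 - 240·t. Using s(t) = 96 - 240·t and substituting t = 3, we find s = -624.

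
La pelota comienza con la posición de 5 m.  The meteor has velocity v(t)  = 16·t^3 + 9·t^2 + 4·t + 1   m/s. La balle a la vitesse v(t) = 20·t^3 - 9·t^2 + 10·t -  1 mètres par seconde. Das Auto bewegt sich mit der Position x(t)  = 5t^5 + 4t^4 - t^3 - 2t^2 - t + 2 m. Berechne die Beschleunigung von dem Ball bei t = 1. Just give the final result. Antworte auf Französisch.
La réponse est 52.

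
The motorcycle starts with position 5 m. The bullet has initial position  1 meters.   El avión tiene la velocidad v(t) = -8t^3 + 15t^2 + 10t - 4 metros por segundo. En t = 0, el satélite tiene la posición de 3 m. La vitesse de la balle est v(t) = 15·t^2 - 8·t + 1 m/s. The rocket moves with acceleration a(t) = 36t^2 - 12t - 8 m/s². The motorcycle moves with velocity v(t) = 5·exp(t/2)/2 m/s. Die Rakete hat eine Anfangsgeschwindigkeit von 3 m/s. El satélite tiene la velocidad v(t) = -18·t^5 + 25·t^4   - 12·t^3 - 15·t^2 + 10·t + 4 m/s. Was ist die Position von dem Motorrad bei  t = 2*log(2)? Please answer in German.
Ausgehend von der Geschwindigkeit v(t) = 5·exp(t/2)/2, nehmen wir 1 Stammfunktion. Durch Integration von der Geschwindigkeit und Verwendung der Anfangsbedingung x(0) = 5, erhalten wir x(t) = 5·exp(t/2). Wir haben die Position x(t) = 5·exp(t/2). Durch Einsetzen von t = 2*log(2): x(2*log(2)) = 10.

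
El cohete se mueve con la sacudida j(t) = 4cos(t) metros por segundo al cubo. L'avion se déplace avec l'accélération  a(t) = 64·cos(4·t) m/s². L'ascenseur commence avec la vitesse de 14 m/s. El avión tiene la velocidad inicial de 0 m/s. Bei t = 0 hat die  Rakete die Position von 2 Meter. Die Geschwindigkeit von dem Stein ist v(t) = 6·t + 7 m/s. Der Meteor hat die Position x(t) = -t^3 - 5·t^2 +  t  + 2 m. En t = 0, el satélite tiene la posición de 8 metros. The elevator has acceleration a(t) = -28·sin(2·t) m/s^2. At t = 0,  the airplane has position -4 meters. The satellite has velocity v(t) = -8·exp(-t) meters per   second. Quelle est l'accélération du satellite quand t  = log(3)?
Nous devons dériver notre équation de la vitesse v(t) = -8·exp(-t) 1 fois. En dérivant la vitesse, nous obtenons l'accélération: a(t) = 8·exp(-t). En utilisant a(t) = 8·exp(-t) et en substituant t = log(3), nous trouvons a = 8/3.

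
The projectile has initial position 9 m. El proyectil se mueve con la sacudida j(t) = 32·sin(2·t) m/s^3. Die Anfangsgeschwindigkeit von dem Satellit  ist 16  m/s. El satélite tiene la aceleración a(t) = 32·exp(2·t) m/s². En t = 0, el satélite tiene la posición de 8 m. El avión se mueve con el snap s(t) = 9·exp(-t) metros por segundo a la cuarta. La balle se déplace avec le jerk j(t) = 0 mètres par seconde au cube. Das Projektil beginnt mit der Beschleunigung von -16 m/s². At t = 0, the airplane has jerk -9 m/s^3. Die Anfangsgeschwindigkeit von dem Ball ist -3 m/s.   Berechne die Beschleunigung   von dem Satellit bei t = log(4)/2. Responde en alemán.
Mit a(t) = 32·exp(2·t) und Einsetzen von t = log(4)/2, finden wir a = 128.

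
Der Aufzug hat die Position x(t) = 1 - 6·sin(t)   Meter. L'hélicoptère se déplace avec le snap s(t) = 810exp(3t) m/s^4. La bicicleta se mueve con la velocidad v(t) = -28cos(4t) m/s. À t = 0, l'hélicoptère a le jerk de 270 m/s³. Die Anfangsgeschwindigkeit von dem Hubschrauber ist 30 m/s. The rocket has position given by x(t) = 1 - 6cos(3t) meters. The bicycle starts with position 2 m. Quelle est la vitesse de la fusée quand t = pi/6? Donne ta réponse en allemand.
Ausgehend von der Position x(t) = 1 - 6·cos(3·t), nehmen wir 1 Ableitung. Mit d/dt von x(t) finden wir v(t) = 18·sin(3·t). Mit v(t) = 18·sin(3·t) und Einsetzen von t = pi/6, finden wir v = 18.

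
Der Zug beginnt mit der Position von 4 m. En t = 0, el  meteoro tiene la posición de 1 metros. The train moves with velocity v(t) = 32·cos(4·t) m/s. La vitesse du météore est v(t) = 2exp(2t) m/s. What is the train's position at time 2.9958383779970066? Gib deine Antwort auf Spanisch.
Debemos encontrar la antiderivada de nuestra ecuación de la velocidad v(t) = 32·cos(4·t) 1 vez. Integrando la velocidad y usando la condición inicial x(0) = 4, obtenemos x(t) = 8·sin(4·t) + 4. Tenemos la posición x(t) = 8·sin(4·t) + 4. Sustituyendo t = 2.9958383779970066: x(2.9958383779970066) = -0.404361056831918.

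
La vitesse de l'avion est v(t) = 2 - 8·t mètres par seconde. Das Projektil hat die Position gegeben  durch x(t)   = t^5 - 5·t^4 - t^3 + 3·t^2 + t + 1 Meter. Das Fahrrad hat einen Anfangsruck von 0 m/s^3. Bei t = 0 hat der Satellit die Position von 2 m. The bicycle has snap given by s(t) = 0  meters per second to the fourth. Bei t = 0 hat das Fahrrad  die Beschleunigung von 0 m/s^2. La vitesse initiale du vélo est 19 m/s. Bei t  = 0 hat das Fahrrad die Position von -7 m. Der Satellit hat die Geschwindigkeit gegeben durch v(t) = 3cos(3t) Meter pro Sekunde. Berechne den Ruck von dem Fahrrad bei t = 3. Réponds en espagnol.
Necesitamos integrar nuestra ecuación del snap s(t) = 0 1 vez. La antiderivada del snap, con j(0) = 0, da la sacudida: j(t) = 0. De la ecuación de la sacudida j(t) = 0, sustituimos t = 3 para obtener j = 0.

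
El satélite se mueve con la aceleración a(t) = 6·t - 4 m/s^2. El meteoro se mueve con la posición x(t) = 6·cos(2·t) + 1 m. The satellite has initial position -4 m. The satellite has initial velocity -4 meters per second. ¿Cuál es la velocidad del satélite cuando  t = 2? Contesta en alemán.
Um dies zu lösen, müssen wir 1 Stammfunktion unserer Gleichung für die Beschleunigung a(t) = 6·t - 4 finden. Die Stammfunktion von der Beschleunigung ist die Geschwindigkeit. Mit v(0) = -4 erhalten wir v(t) = 3·t^2 - 4·t - 4. Aus der Gleichung für die Geschwindigkeit v(t) = 3·t^2 - 4·t - 4, setzen wir t = 2 ein und erhalten v = 0.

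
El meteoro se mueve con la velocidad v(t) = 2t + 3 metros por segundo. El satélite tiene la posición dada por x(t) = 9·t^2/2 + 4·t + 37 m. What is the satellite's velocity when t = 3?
To solve this, we need to take 1 derivative of our position equation x(t) = 9·t^2/2 + 4·t + 37. Differentiating position, we get velocity: v(t) = 9·t + 4. From the given velocity equation v(t) = 9·t + 4, we substitute t = 3 to get v = 31.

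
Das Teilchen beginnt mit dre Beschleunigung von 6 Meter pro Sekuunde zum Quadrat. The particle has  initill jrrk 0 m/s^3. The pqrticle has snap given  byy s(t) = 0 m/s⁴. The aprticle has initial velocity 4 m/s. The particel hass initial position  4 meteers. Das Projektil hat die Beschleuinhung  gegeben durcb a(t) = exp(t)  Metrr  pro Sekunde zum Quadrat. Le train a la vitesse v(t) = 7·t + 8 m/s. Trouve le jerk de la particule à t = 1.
Nous devons trouver l'intégrale de notre équation du snap s(t) = 0 1 fois. L'intégrale du snap est le jerk. En utilisant j(0) = 0, nous obtenons j(t) = 0. En utilisant j(t) = 0 et en substituant t = 1, nous trouvons j = 0.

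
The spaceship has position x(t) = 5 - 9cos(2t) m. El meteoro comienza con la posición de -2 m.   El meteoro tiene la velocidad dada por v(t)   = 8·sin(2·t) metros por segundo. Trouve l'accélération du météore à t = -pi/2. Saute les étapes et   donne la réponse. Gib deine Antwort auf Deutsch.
a(-pi/2) = -16.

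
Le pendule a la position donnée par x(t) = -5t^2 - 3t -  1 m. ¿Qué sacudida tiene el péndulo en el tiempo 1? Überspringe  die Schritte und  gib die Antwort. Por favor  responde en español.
La respuesta es 0.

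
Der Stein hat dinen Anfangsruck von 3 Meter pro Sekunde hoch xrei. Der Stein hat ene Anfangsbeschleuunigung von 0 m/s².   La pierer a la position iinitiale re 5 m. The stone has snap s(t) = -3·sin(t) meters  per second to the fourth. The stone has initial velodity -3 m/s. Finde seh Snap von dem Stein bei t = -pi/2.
Mit s(t) = -3·sin(t) und Einsetzen von t = -pi/2, finden wir s = 3.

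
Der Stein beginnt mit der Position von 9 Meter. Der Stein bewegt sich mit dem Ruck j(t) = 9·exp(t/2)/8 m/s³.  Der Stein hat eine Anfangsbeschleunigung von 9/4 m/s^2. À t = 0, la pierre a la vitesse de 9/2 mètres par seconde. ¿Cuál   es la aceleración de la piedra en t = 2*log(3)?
Partiendo de la sacudida j(t) = 9·exp(t/2)/8, tomamos 1 antiderivada. La integral de la sacudida es la aceleración. Usando a(0) = 9/4, obtenemos a(t) = 9·exp(t/2)/4. Tenemos la aceleración a(t) = 9·exp(t/2)/4. Sustituyendo t = 2*log(3): a(2*log(3)) = 27/4.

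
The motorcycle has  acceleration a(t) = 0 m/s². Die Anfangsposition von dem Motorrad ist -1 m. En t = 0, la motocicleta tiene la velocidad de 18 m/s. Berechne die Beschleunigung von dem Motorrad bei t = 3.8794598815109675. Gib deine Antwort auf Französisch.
De l'équation de l'accélération a(t) = 0, nous substituons t = 3.8794598815109675 pour obtenir a = 0.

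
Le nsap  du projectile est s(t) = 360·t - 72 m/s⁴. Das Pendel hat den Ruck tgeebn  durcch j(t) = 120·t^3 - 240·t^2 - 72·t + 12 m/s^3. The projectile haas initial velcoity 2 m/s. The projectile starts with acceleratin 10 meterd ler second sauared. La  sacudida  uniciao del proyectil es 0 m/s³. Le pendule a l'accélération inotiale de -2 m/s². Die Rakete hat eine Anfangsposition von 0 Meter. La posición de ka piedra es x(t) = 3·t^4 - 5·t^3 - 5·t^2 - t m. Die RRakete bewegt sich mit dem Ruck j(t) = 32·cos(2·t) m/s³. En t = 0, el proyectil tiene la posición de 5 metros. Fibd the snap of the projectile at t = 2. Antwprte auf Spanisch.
Usando s(t) = 360·t - 72 y sustituyendo t = 2, encontramos s = 648.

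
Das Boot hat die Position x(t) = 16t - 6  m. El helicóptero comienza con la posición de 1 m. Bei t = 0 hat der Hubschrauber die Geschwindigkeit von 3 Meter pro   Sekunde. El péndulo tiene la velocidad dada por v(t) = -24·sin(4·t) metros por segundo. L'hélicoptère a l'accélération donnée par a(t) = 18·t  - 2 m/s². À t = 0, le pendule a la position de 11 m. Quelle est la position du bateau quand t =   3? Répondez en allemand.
Wir haben die Position x(t) = 16·t - 6. Durch Einsetzen von t = 3: x(3) = 42.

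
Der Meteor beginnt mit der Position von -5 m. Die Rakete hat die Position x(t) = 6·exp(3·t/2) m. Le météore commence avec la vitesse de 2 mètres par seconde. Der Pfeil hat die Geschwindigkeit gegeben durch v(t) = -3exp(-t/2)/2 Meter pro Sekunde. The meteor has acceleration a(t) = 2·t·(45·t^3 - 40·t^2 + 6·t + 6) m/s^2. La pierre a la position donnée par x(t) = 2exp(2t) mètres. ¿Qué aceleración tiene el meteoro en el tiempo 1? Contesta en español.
Tenemos la aceleración a(t) = 2·t·(45·t^3 - 40·t^2 + 6·t + 6). Sustituyendo t = 1: a(1) = 34.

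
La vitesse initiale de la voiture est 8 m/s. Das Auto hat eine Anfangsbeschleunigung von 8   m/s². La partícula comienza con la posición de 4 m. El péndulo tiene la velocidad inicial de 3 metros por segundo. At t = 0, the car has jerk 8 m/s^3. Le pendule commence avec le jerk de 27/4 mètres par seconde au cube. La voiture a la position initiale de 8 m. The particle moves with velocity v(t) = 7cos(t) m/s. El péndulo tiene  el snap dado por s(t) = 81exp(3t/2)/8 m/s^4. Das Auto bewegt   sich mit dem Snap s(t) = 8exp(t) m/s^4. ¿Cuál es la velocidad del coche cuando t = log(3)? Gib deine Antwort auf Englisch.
To find the answer, we compute 3 integrals of s(t) = 8·exp(t). The integral of snap, with j(0) = 8, gives jerk: j(t) = 8·exp(t). The integral of jerk, with a(0) = 8, gives acceleration: a(t) = 8·exp(t). Taking ∫a(t)dt and applying v(0) = 8, we find v(t) = 8·exp(t). From the given velocity equation v(t) = 8·exp(t), we substitute t = log(3) to get v = 24.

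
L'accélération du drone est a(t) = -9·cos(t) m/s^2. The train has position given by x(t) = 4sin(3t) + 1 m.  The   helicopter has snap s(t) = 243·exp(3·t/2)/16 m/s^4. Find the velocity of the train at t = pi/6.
We must differentiate our position equation x(t) = 4·sin(3·t) + 1 1 time. Differentiating position, we get velocity: v(t) = 12·cos(3·t). Using v(t) = 12·cos(3·t) and substituting t = pi/6, we find v = 0.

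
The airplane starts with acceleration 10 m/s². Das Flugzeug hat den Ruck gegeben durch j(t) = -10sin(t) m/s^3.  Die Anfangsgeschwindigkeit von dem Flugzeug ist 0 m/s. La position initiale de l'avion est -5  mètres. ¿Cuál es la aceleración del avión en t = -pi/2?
Para resolver esto, necesitamos tomar 1 antiderivada de nuestra ecuación de la sacudida j(t) = -10·sin(t). La antiderivada de la sacudida es la aceleración. Usando a(0) = 10, obtenemos a(t) = 10·cos(t). De la ecuación de la aceleración a(t) = 10·cos(t), sustituimos t = -pi/2 para obtener a = 0.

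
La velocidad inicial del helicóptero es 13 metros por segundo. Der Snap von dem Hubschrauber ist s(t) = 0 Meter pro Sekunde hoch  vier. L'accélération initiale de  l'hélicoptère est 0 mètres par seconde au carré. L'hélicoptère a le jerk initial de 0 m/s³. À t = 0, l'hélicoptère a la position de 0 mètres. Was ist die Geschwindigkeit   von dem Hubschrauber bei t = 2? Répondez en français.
Nous devons trouver l'intégrale de notre équation du snap s(t) = 0 3 fois. En intégrant le snap et en utilisant la condition initiale j(0) = 0, nous obtenons j(t) = 0. En intégrant le jerk et en utilisant la condition initiale a(0) = 0, nous obtenons a(t) = 0. L'intégrale de l'accélération est la vitesse. En utilisant v(0) = 13, nous obtenons v(t) = 13. En utilisant v(t) = 13 et en substituant t = 2, nous trouvons v = 13.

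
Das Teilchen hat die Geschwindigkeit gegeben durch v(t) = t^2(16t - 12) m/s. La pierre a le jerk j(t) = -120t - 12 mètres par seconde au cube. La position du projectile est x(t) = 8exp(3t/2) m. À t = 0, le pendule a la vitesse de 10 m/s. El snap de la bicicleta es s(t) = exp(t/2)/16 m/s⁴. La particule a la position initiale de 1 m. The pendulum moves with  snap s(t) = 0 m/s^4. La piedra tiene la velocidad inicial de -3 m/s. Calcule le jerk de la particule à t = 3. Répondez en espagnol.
Debemos derivar nuestra ecuación de la velocidad v(t) = t^2·(16·t - 12) 2 veces. Derivando la velocidad, obtenemos la aceleración: a(t) = 16·t^2 + 2·t·(16·t - 12). Tomando d/dt de a(t), encontramos j(t) = 96·t - 24. De la ecuación de la sacudida j(t) = 96·t - 24, sustituimos t = 3 para obtener j = 264.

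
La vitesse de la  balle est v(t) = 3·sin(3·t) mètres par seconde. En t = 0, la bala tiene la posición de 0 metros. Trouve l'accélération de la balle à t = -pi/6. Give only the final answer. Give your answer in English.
The acceleration at t = -pi/6 is a = 0.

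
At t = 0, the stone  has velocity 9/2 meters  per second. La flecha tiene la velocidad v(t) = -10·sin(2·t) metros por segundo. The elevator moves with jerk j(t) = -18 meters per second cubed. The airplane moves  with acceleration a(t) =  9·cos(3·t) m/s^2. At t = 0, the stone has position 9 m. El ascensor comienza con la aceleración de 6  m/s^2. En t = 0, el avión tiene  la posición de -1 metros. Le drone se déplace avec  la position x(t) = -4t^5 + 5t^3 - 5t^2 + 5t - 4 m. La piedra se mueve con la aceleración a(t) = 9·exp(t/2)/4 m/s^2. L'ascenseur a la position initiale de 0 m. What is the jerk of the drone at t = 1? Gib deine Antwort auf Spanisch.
Debemos derivar nuestra ecuación de la posición x(t) = -4·t^5 + 5·t^3 - 5·t^2 + 5·t - 4 3 veces. Tomando d/dt de x(t), encontramos v(t) = -20·t^4 + 15·t^2 - 10·t + 5. La derivada de la velocidad da la aceleración: a(t) = -80·t^3 + 30·t - 10. La derivada de la aceleración da la sacudida: j(t) = 30 - 240·t^2. Usando j(t) = 30 - 240·t^2 y sustituyendo t = 1, encontramos j = -210.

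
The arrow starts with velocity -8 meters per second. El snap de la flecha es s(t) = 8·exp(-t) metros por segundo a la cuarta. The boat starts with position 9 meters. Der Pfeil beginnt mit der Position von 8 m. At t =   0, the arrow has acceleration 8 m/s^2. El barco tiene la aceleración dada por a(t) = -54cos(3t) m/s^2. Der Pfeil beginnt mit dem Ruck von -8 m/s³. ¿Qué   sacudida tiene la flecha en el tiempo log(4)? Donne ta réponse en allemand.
Wir müssen die Stammfunktion unserer Gleichung für den Snap s(t) = 8·exp(-t) 1-mal finden. Mit ∫s(t)dt und Anwendung von j(0) = -8, finden wir j(t) = -8·exp(-t). Mit j(t) = -8·exp(-t) und Einsetzen von t = log(4), finden wir j = -2.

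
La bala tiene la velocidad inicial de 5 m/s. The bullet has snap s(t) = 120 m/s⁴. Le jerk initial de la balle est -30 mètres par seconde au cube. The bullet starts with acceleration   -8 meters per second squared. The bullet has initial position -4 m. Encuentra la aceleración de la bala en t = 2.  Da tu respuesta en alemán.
Ausgehend von dem Snap s(t) = 120, nehmen wir 2 Integrale. Durch Integration von dem Snap und Verwendung der Anfangsbedingung j(0) = -30, erhalten wir j(t) = 120·t - 30. Mit ∫j(t)dt und Anwendung von a(0) = -8, finden wir a(t) = 60·t^2 - 30·t - 8. Aus der Gleichung für die Beschleunigung a(t) = 60·t^2 - 30·t - 8, setzen wir t = 2 ein und erhalten a = 172.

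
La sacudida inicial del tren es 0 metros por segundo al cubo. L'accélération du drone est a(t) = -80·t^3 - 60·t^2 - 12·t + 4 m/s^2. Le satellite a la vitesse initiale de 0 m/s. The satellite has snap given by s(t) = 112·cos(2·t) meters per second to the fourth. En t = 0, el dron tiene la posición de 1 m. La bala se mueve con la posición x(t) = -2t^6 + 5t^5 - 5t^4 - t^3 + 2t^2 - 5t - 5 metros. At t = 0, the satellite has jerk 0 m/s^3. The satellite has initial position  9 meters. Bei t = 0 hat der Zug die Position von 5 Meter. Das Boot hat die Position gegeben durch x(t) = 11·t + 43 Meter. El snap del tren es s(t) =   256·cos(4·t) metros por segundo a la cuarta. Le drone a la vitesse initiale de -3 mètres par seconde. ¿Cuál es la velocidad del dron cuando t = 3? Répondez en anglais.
We need to integrate our acceleration equation a(t) = -80·t^3 - 60·t^2 - 12·t + 4 1 time. Integrating acceleration and using the initial condition v(0) = -3, we get v(t) = -20·t^4 - 20·t^3 - 6·t^2 + 4·t - 3. From the given velocity equation v(t) = -20·t^4 - 20·t^3 - 6·t^2 + 4·t - 3, we substitute t = 3 to get v = -2205.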